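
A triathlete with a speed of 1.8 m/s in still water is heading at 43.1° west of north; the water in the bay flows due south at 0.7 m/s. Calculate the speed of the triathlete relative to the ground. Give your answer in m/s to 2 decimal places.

1.37 m/s

Taking east as x and north as y: velocity relative to the water = (-1.230, 1.314) m/s; the water relative to ground = (0.000, -0.700) m/s.
Velocity relative to ground = (-1.230, 1.314) + (0.000, -0.700) = (-1.230, 0.614) m/s.
Speed = |(-1.230, 0.614)| = 1.375 m/s.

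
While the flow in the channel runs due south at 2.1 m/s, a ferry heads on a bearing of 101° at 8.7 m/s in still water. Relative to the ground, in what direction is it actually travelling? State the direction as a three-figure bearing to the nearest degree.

Taking east as x and north as y: velocity relative to the water = (8.540, -1.660) m/s; the water relative to ground = (0.000, -2.100) m/s.
Velocity relative to ground = (8.540, -1.660) + (0.000, -2.100) = (8.540, -3.760) m/s.
Bearing = atan2(8.54, -3.76) = 113.76° clockwise from north.

114°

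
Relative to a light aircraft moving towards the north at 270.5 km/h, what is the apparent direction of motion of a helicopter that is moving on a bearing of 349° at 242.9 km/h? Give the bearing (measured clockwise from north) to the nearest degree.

235°

Taking east as x and north as y: helicopter velocity = (-46.348, 238.437) km/h; light aircraft velocity = (0.000, 270.500) km/h.
Velocity of helicopter relative to light aircraft = (-46.348, 238.437) − (0.000, 270.500) = (-46.348, -32.063) km/h.
Bearing = atan2(-46.35, -32.06) = 235.32° clockwise from north.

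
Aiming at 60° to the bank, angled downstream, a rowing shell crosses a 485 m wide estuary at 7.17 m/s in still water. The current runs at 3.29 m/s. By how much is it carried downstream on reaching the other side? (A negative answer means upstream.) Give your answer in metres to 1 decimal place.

537.0 m

Perpendicular speed = 6.209 m/s; crossing time = 485 / 6.209 = 78.107 s.
Net downstream speed = 6.875 m/s.
Drift = 6.875 × 78.107 = 536.988 m (downstream).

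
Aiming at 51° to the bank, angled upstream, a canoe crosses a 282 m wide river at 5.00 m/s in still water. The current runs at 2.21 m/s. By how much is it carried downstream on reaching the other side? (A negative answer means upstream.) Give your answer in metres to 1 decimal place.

-68.0 m

Perpendicular speed = 3.886 m/s; crossing time = 282 / 3.886 = 72.573 s.
Net downstream speed = -0.937 m/s.
Drift = -0.937 × 72.573 = -67.972 m (upstream).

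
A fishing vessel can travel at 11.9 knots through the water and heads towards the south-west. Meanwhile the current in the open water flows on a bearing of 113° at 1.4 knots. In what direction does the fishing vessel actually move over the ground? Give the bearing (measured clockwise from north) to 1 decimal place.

Taking east as x and north as y: velocity relative to the water = (-8.415, -8.415) knots; the water relative to ground = (1.289, -0.547) knots.
Velocity relative to ground = (-8.415, -8.415) + (1.289, -0.547) = (-7.126, -8.962) knots.
Bearing = atan2(-7.13, -8.96) = 218.49° clockwise from north.

218.5°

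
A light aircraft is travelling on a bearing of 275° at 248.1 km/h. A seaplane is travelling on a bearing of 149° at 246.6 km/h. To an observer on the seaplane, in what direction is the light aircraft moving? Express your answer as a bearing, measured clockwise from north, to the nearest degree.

Taking east as x and north as y: light aircraft velocity = (-247.156, 21.623) km/h; seaplane velocity = (127.008, -211.377) km/h.
Velocity of light aircraft relative to seaplane = (-247.156, 21.623) − (127.008, -211.377) = (-374.164, 233.001) km/h.
Bearing = atan2(-374.16, 233.00) = 301.91° clockwise from north.

302°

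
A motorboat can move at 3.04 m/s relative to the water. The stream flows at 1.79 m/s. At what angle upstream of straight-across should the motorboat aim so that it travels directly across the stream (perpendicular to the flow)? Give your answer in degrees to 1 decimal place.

To cancel the current, the upstream component of the motorboat's velocity must equal the flow: 3.04 sin θ = 1.79.
sin θ = 1.79 / 3.04 = 0.5888.
θ = arcsin(0.5888) = 36.073°.

36.1°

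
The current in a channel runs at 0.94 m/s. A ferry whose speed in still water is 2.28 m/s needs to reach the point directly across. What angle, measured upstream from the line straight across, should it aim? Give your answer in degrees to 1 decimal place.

To cancel the current, the upstream component of the ferry's velocity must equal the flow: 2.28 sin θ = 0.94.
sin θ = 0.94 / 2.28 = 0.4123.
θ = arcsin(0.4123) = 24.348°.

24.3°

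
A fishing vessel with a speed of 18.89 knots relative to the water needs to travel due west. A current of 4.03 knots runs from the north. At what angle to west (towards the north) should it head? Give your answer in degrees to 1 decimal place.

The current pushes perpendicular to the desired track; the heading must have a component into the current equal to 4.03 knots: 18.89 sin θ = 4.03.
sin θ = 0.2133, so θ = 12.318°.

12.3°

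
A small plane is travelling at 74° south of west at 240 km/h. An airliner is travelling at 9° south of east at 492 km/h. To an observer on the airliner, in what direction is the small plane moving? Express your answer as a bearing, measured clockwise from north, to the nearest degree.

254°

Taking east as x and north as y: small plane velocity = (-66.153, -230.703) km/h; airliner velocity = (485.943, -76.966) km/h.
Velocity of small plane relative to airliner = (-66.153, -230.703) − (485.943, -76.966) = (-552.096, -153.737) km/h.
Bearing = atan2(-552.10, -153.74) = 254.44° clockwise from north.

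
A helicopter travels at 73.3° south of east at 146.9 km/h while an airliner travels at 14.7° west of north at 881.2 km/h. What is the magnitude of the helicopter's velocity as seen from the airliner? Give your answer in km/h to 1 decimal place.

1028.0 km/h

Taking east as x and north as y: helicopter velocity = (42.213, -140.704) km/h; airliner velocity = (-223.612, 852.356) km/h.
Velocity of helicopter relative to airliner = (42.213, -140.704) − (-223.612, 852.356) = (265.825, -993.060) km/h.
Magnitude = |(265.825, -993.060)| = 1028.023 km/h.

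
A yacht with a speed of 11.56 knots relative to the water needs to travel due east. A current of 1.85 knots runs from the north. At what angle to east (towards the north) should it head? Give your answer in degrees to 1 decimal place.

9.2°

The current pushes perpendicular to the desired track; the heading must have a component into the current equal to 1.85 knots: 11.56 sin θ = 1.85.
sin θ = 0.1600, so θ = 9.209°.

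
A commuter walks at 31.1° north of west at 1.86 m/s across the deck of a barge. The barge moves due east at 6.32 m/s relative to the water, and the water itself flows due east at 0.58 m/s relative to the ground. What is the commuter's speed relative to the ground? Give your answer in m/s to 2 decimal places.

In east/north components (m/s): commuter relative to barge = (-1.593, 0.961); barge relative to water = (6.320, 0.000); water relative to ground = (0.580, 0.000).
Sum = (5.307, 0.961) m/s.
Speed = |(5.307, 0.961)| = 5.394 m/s.

5.39 m/s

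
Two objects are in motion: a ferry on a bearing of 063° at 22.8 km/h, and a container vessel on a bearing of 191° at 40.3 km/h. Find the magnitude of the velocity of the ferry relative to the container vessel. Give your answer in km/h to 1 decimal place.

57.2 km/h

Taking east as x and north as y: ferry velocity = (20.315, 10.351) km/h; container vessel velocity = (-7.690, -39.560) km/h.
Velocity of ferry relative to container vessel = (20.315, 10.351) − (-7.690, -39.560) = (28.005, 49.911) km/h.
Magnitude = |(28.005, 49.911)| = 57.230 km/h.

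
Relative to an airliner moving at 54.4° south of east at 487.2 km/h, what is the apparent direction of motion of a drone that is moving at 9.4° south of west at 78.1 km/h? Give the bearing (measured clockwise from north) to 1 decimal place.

316.7°

Taking east as x and north as y: drone velocity = (-77.051, -12.756) km/h; airliner velocity = (283.610, -396.143) km/h.
Velocity of drone relative to airliner = (-77.051, -12.756) − (283.610, -396.143) = (-360.662, 383.387) km/h.
Bearing = atan2(-360.66, 383.39) = 316.75° clockwise from north.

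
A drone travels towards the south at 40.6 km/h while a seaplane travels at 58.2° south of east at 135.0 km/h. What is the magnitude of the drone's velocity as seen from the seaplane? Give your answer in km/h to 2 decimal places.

102.75 km/h

Taking east as x and north as y: drone velocity = (0.000, -40.600) km/h; seaplane velocity = (71.139, -114.736) km/h.
Velocity of drone relative to seaplane = (0.000, -40.600) − (71.139, -114.736) = (-71.139, 74.136) km/h.
Magnitude = |(-71.139, 74.136)| = 102.746 km/h.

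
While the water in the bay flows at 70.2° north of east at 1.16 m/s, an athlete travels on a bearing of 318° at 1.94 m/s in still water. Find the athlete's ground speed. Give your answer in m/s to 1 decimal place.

2.7 m/s

Taking east as x and north as y: velocity relative to the water = (-1.298, 1.442) m/s; the water relative to ground = (0.393, 1.091) m/s.
Velocity relative to ground = (-1.298, 1.442) + (0.393, 1.091) = (-0.905, 2.533) m/s.
Speed = |(-0.905, 2.533)| = 2.690 m/s.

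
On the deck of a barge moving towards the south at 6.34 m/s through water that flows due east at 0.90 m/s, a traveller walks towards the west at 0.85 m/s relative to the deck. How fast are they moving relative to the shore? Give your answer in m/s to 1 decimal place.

6.3 m/s

In east/north components (m/s): traveller relative to barge = (-0.850, 0.000); barge relative to water = (0.000, -6.340); water relative to ground = (0.900, 0.000).
Sum = (0.050, -6.340) m/s.
Speed = |(0.050, -6.340)| = 6.340 m/s.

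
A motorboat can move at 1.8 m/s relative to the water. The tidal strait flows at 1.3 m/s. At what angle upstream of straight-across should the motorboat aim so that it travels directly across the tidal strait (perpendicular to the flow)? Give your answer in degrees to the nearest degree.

46°

To cancel the current, the upstream component of the motorboat's velocity must equal the flow: 1.8 sin θ = 1.3.
sin θ = 1.3 / 1.8 = 0.7222.
θ = arcsin(0.7222) = 46.238°.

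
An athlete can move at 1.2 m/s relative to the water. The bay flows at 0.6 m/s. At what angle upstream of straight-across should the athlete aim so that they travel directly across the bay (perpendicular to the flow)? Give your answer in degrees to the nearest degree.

30°

To cancel the current, the upstream component of the athlete's velocity must equal the flow: 1.2 sin θ = 0.6.
sin θ = 0.6 / 1.2 = 0.5000.
θ = arcsin(0.5000) = 30.000°.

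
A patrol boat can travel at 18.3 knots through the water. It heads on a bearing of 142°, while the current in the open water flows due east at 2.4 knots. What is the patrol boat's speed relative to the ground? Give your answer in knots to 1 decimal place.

19.9 knots

Taking east as x and north as y: velocity relative to the water = (11.267, -14.421) knots; the water relative to ground = (2.400, 0.000) knots.
Velocity relative to ground = (11.267, -14.421) + (2.400, 0.000) = (13.667, -14.421) knots.
Speed = |(13.667, -14.421)| = 19.868 knots.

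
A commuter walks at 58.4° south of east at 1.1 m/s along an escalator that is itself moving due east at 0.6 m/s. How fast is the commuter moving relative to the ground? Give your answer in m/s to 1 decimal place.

1.5 m/s

Taking east as x and north as y: escalator velocity = (0.600, 0.000) m/s; commuter velocity relative to escalator = (0.576, -0.937) m/s.
Velocity relative to ground = (0.600, 0.000) + (0.576, -0.937) = (1.176, -0.937) m/s.
Speed = |(1.176, -0.937)| = 1.504 m/s.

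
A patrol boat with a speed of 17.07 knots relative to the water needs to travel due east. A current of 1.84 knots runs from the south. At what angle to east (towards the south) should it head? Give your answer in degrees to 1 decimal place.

6.2°

The current pushes perpendicular to the desired track; the heading must have a component into the current equal to 1.84 knots: 17.07 sin θ = 1.84.
sin θ = 0.1078, so θ = 6.188°.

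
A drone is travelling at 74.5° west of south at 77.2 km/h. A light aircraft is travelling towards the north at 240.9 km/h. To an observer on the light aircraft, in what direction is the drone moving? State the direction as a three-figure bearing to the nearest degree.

196°

Taking east as x and north as y: drone velocity = (-74.392, -20.631) km/h; light aircraft velocity = (0.000, 240.900) km/h.
Velocity of drone relative to light aircraft = (-74.392, -20.631) − (0.000, 240.900) = (-74.392, -261.531) km/h.
Bearing = atan2(-74.39, -261.53) = 195.88° clockwise from north.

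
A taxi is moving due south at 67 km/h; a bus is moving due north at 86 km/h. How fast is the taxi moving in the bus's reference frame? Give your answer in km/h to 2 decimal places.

153.00 km/h

Taking east as x and north as y: taxi velocity = (0.000, -67.000) km/h; bus velocity = (0.000, 86.000) km/h.
Velocity of taxi relative to bus = (0.000, -67.000) − (0.000, 86.000) = (0.000, -153.000) km/h.
Magnitude = |(0.000, -153.000)| = 153.000 km/h.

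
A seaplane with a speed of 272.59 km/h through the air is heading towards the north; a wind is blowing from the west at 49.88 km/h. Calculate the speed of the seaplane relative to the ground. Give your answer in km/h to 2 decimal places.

277.12 km/h

Taking east as x and north as y: velocity relative to the air = (0.000, 272.590) km/h; the air relative to ground = (49.880, 0.000) km/h.
Velocity relative to ground = (0.000, 272.590) + (49.880, 0.000) = (49.880, 272.590) km/h.
Speed = |(49.880, 272.590)| = 277.116 km/h.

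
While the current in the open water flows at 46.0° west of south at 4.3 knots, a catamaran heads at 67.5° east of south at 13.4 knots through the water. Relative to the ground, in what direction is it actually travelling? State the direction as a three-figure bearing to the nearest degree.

131°

Taking east as x and north as y: velocity relative to the water = (12.380, -5.128) knots; the water relative to ground = (-3.093, -2.987) knots.
Velocity relative to ground = (12.380, -5.128) + (-3.093, -2.987) = (9.287, -8.115) knots.
Bearing = atan2(9.29, -8.11) = 131.15° clockwise from north.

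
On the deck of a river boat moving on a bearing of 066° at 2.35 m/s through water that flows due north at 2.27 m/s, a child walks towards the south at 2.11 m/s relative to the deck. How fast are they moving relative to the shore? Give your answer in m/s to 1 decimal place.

In east/north components (m/s): child relative to river boat = (0.000, -2.110); river boat relative to water = (2.147, 0.956); water relative to ground = (0.000, 2.270).
Sum = (2.147, 1.116) m/s.
Speed = |(2.147, 1.116)| = 2.419 m/s.

2.4 m/s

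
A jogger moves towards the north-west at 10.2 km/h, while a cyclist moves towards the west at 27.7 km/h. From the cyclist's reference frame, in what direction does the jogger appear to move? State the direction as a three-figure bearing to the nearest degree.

Taking east as x and north as y: jogger velocity = (-7.212, 7.212) km/h; cyclist velocity = (-27.700, 0.000) km/h.
Velocity of jogger relative to cyclist = (-7.212, 7.212) − (-27.700, 0.000) = (20.488, 7.212) km/h.
Bearing = atan2(20.49, 7.21) = 70.61° clockwise from north.

071°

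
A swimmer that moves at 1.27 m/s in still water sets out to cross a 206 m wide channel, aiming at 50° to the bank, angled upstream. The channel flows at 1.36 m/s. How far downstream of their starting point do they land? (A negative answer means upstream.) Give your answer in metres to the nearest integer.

115 m

Perpendicular speed = 0.973 m/s; crossing time = 206 / 0.973 = 211.743 s.
Net downstream speed = 0.544 m/s.
Drift = 0.544 × 211.743 = 115.116 m (downstream).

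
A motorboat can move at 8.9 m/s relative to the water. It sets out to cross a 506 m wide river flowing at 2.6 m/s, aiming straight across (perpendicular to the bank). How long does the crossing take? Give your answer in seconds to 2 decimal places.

The component of the motorboat's velocity perpendicular to the bank is 8.9 m/s.
Only the cross-stream component determines the crossing time; the current contributes nothing perpendicular to the bank.
Time = 506 / 8.900 = 56.854 s.

56.85 s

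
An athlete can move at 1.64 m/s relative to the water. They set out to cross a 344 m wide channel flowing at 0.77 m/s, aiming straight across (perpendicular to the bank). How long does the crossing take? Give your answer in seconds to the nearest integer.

210 s

The component of the athlete's velocity perpendicular to the bank is 1.64 m/s.
The flow acts along the bank and has no component across it.
Time = 344 / 1.640 = 209.756 s.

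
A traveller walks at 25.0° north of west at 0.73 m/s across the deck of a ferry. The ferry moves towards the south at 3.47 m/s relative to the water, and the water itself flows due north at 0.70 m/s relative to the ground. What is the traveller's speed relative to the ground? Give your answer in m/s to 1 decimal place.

In east/north components (m/s): traveller relative to ferry = (-0.662, 0.309); ferry relative to water = (0.000, -3.470); water relative to ground = (0.000, 0.700).
Sum = (-0.662, -2.461) m/s.
Speed = |(-0.662, -2.461)| = 2.549 m/s.

2.5 m/s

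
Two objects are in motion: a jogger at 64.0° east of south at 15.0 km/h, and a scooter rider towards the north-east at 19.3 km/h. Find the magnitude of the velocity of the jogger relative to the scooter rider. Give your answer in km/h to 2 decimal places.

20.22 km/h

Taking east as x and north as y: jogger velocity = (13.482, -6.576) km/h; scooter rider velocity = (13.647, 13.647) km/h.
Velocity of jogger relative to scooter rider = (13.482, -6.576) − (13.647, 13.647) = (-0.165, -20.223) km/h.
Magnitude = |(-0.165, -20.223)| = 20.223 km/h.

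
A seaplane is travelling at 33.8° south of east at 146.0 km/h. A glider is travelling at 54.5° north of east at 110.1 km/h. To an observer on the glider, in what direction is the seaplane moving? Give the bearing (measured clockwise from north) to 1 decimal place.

Taking east as x and north as y: seaplane velocity = (121.324, -81.219) km/h; glider velocity = (63.935, 89.634) km/h.
Velocity of seaplane relative to glider = (121.324, -81.219) − (63.935, 89.634) = (57.388, -170.853) km/h.
Bearing = atan2(57.39, -170.85) = 161.43° clockwise from north.

161.4°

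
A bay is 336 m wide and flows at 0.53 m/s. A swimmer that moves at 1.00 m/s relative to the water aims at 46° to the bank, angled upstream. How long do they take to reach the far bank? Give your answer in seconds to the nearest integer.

The component of the swimmer's velocity perpendicular to the bank is 1.00 × sin 46° = 0.719 m/s.
The current is parallel to the bank, so it does not affect the crossing time.
Time = 336 / 0.719 = 467.095 s.

467 s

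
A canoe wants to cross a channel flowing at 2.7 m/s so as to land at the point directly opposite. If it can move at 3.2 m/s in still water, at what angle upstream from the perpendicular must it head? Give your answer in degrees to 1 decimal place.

To cancel the current, the upstream component of the canoe's velocity must equal the flow: 3.2 sin θ = 2.7.
sin θ = 2.7 / 3.2 = 0.8438.
θ = arcsin(0.8438) = 57.538°.

57.5°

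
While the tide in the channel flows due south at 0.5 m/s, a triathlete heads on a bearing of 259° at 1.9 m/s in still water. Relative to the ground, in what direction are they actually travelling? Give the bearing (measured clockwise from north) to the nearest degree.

245°

Taking east as x and north as y: velocity relative to the water = (-1.865, -0.363) m/s; the water relative to ground = (0.000, -0.500) m/s.
Velocity relative to ground = (-1.865, -0.363) + (0.000, -0.500) = (-1.865, -0.863) m/s.
Bearing = atan2(-1.87, -0.86) = 245.18° clockwise from north.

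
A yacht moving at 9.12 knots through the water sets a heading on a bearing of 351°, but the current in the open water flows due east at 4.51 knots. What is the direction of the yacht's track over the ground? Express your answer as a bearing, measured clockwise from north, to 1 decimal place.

018.9°

Taking east as x and north as y: velocity relative to the water = (-1.427, 9.008) knots; the water relative to ground = (4.510, 0.000) knots.
Velocity relative to ground = (-1.427, 9.008) + (4.510, 0.000) = (3.083, 9.008) knots.
Bearing = atan2(3.08, 9.01) = 18.90° clockwise from north.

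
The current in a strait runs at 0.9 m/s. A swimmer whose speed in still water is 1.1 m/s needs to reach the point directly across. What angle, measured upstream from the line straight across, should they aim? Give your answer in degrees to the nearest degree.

55°

To cancel the current, the upstream component of the swimmer's velocity must equal the flow: 1.1 sin θ = 0.9.
sin θ = 0.9 / 1.1 = 0.8182.
θ = arcsin(0.8182) = 54.903°.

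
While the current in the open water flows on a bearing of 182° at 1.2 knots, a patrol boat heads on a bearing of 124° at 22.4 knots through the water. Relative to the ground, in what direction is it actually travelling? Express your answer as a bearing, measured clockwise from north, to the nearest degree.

127°

Taking east as x and north as y: velocity relative to the water = (18.570, -12.526) knots; the water relative to ground = (-0.042, -1.199) knots.
Velocity relative to ground = (18.570, -12.526) + (-0.042, -1.199) = (18.529, -13.725) knots.
Bearing = atan2(18.53, -13.73) = 126.53° clockwise from north.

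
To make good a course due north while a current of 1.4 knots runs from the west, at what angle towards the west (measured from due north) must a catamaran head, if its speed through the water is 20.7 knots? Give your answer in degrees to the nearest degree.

4°

The current pushes perpendicular to the desired track; the heading must have a component into the current equal to 1.4 knots: 20.7 sin θ = 1.4.
sin θ = 0.0676, so θ = 3.878°.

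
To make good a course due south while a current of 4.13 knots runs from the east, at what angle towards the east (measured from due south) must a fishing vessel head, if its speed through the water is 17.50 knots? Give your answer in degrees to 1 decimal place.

13.7°

The current pushes perpendicular to the desired track; the heading must have a component into the current equal to 4.13 knots: 17.50 sin θ = 4.13.
sin θ = 0.2360, so θ = 13.651°.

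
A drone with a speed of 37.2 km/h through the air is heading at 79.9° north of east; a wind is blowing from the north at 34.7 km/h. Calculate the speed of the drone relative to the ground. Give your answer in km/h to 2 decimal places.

Taking east as x and north as y: velocity relative to the air = (6.524, 36.624) km/h; the air relative to ground = (0.000, -34.700) km/h.
Velocity relative to ground = (6.524, 36.624) + (0.000, -34.700) = (6.524, 1.924) km/h.
Speed = |(6.524, 1.924)| = 6.801 km/h.

6.80 km/h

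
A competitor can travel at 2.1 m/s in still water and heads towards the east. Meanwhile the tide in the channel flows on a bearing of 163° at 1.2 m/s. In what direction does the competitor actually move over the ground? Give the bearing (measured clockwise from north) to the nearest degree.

Taking east as x and north as y: velocity relative to the water = (2.100, 0.000) m/s; the water relative to ground = (0.351, -1.148) m/s.
Velocity relative to ground = (2.100, 0.000) + (0.351, -1.148) = (2.451, -1.148) m/s.
Bearing = atan2(2.45, -1.15) = 115.09° clockwise from north.

115°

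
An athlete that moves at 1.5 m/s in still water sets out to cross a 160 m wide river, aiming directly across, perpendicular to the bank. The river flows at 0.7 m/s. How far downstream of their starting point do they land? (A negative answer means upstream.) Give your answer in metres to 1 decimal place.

74.7 m

Perpendicular speed = 1.500 m/s; crossing time = 160 / 1.500 = 106.667 s.
Net downstream speed = 0.700 m/s.
Drift = 0.700 × 106.667 = 74.667 m (downstream).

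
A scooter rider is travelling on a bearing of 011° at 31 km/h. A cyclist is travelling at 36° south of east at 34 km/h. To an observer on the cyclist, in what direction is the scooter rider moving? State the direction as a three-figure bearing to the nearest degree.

337°

Taking east as x and north as y: scooter rider velocity = (5.915, 30.430) km/h; cyclist velocity = (27.507, -19.985) km/h.
Velocity of scooter rider relative to cyclist = (5.915, 30.430) − (27.507, -19.985) = (-21.591, 50.415) km/h.
Bearing = atan2(-21.59, 50.42) = 336.82° clockwise from north.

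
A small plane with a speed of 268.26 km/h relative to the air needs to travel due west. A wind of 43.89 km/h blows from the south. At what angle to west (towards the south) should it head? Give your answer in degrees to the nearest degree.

The wind pushes perpendicular to the desired track; the heading must have a component into the wind equal to 43.89 km/h: 268.26 sin θ = 43.89.
sin θ = 0.1636, so θ = 9.416°.

9°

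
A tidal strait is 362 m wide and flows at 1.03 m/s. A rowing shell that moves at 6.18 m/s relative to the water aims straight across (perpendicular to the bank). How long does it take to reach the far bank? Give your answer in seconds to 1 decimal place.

The component of the rowing shell's velocity perpendicular to the bank is 6.18 m/s.
The flow acts along the bank and has no component across it.
Time = 362 / 6.180 = 58.576 s.

58.6 s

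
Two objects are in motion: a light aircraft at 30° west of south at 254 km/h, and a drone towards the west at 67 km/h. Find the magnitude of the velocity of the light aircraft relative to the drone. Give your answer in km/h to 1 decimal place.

228.0 km/h

Taking east as x and north as y: light aircraft velocity = (-127.000, -219.970) km/h; drone velocity = (-67.000, 0.000) km/h.
Velocity of light aircraft relative to drone = (-127.000, -219.970) − (-67.000, 0.000) = (-60.000, -219.970) km/h.
Magnitude = |(-60.000, -219.970)| = 228.007 km/h.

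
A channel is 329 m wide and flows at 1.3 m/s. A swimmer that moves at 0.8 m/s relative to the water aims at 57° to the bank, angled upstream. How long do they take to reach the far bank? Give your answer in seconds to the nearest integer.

490 s

The component of the swimmer's velocity perpendicular to the bank is 0.8 × sin 57° = 0.671 m/s.
The flow acts along the bank and has no component across it.
Time = 329 / 0.671 = 490.359 s.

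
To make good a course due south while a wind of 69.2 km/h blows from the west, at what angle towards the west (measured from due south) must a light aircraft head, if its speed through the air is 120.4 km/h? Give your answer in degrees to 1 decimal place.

The wind pushes perpendicular to the desired track; the heading must have a component into the wind equal to 69.2 km/h: 120.4 sin θ = 69.2.
sin θ = 0.5748, so θ = 35.082°.

35.1°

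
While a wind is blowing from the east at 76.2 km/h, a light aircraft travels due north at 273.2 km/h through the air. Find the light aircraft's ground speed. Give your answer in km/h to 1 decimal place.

Taking east as x and north as y: velocity relative to the air = (0.000, 273.200) km/h; the air relative to ground = (-76.200, 0.000) km/h.
Velocity relative to ground = (0.000, 273.200) + (-76.200, 0.000) = (-76.200, 273.200) km/h.
Speed = |(-76.200, 273.200)| = 283.628 km/h.

283.6 km/h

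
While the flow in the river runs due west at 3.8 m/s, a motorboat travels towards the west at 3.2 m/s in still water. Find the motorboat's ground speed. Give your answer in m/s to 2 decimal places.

Taking east as x and north as y: velocity relative to the water = (-3.200, 0.000) m/s; the water relative to ground = (-3.800, 0.000) m/s.
Velocity relative to ground = (-3.200, 0.000) + (-3.800, 0.000) = (-7.000, 0.000) m/s.
Speed = |(-7.000, 0.000)| = 7.000 m/s.

7.00 m/s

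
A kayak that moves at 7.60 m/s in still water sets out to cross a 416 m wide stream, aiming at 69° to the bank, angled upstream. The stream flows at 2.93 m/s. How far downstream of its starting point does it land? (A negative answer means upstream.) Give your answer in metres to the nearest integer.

Perpendicular speed = 7.095 m/s; crossing time = 416 / 7.095 = 58.631 s.
Net downstream speed = 0.206 m/s.
Drift = 0.206 × 58.631 = 12.102 m (downstream).

12 m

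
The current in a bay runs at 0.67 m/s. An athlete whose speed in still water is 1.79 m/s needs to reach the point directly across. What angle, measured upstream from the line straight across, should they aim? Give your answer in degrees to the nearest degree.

To cancel the current, the upstream component of the athlete's velocity must equal the flow: 1.79 sin θ = 0.67.
sin θ = 0.67 / 1.79 = 0.3743.
θ = arcsin(0.3743) = 21.981°.

22°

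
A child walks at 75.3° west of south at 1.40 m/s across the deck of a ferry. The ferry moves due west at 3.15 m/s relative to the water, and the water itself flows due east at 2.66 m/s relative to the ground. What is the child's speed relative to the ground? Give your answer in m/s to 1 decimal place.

1.9 m/s

In east/north components (m/s): child relative to ferry = (-1.354, -0.355); ferry relative to water = (-3.150, 0.000); water relative to ground = (2.660, 0.000).
Sum = (-1.844, -0.355) m/s.
Speed = |(-1.844, -0.355)| = 1.878 m/s.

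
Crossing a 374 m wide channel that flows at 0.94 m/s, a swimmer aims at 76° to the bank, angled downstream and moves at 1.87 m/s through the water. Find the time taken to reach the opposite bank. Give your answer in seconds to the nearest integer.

206 s

The component of the swimmer's velocity perpendicular to the bank is 1.87 × sin 76° = 1.814 m/s.
The flow acts along the bank and has no component across it.
Time = 374 / 1.814 = 206.123 s.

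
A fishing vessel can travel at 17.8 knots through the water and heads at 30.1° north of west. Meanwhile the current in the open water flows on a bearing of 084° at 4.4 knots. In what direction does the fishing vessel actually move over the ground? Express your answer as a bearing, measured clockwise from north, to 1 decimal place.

310.4°

Taking east as x and north as y: velocity relative to the water = (-15.400, 8.927) knots; the water relative to ground = (4.376, 0.460) knots.
Velocity relative to ground = (-15.400, 8.927) + (4.376, 0.460) = (-11.024, 9.387) knots.
Bearing = atan2(-11.02, 9.39) = 310.41° clockwise from north.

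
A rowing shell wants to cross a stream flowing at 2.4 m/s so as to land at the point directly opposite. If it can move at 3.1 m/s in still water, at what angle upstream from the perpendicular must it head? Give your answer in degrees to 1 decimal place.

50.7°

To cancel the current, the upstream component of the rowing shell's velocity must equal the flow: 3.1 sin θ = 2.4.
sin θ = 2.4 / 3.1 = 0.7742.
θ = arcsin(0.7742) = 50.732°.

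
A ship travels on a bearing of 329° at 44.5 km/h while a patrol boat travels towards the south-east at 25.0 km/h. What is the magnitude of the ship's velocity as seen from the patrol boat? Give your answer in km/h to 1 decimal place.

Taking east as x and north as y: ship velocity = (-22.919, 38.144) km/h; patrol boat velocity = (17.678, -17.678) km/h.
Velocity of ship relative to patrol boat = (-22.919, 38.144) − (17.678, -17.678) = (-40.597, 55.822) km/h.
Magnitude = |(-40.597, 55.822)| = 69.023 km/h.

69.0 km/h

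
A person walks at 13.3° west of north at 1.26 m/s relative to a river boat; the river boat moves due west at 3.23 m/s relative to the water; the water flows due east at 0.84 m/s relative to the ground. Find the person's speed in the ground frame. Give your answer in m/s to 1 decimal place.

2.9 m/s

In east/north components (m/s): person relative to river boat = (-0.290, 1.226); river boat relative to water = (-3.230, 0.000); water relative to ground = (0.840, 0.000).
Sum = (-2.680, 1.226) m/s.
Speed = |(-2.680, 1.226)| = 2.947 m/s.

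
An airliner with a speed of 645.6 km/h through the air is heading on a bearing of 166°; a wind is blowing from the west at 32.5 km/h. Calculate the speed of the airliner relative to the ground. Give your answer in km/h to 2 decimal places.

Taking east as x and north as y: velocity relative to the air = (156.185, -626.423) km/h; the air relative to ground = (32.500, 0.000) km/h.
Velocity relative to ground = (156.185, -626.423) + (32.500, 0.000) = (188.685, -626.423) km/h.
Speed = |(188.685, -626.423)| = 654.223 km/h.

654.22 km/h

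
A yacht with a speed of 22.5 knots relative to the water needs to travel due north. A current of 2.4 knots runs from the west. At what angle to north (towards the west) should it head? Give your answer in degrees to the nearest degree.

6°

The current pushes perpendicular to the desired track; the heading must have a component into the current equal to 2.4 knots: 22.5 sin θ = 2.4.
sin θ = 0.1067, so θ = 6.123°.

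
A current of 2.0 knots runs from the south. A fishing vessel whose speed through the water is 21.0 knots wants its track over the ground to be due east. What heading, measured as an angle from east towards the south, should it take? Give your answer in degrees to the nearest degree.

5°

The current pushes perpendicular to the desired track; the heading must have a component into the current equal to 2.0 knots: 21.0 sin θ = 2.0.
sin θ = 0.0952, so θ = 5.465°.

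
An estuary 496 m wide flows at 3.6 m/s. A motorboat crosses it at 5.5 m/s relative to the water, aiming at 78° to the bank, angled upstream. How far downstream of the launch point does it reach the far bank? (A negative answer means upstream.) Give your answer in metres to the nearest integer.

Perpendicular speed = 5.380 m/s; crossing time = 496 / 5.380 = 92.197 s.
Net downstream speed = 2.456 m/s.
Drift = 2.456 × 92.197 = 226.479 m (downstream).

226 m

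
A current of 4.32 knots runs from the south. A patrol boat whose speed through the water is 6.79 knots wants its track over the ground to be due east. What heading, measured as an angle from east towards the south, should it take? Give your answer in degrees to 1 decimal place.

39.5°

The current pushes perpendicular to the desired track; the heading must have a component into the current equal to 4.32 knots: 6.79 sin θ = 4.32.
sin θ = 0.6362, so θ = 39.511°.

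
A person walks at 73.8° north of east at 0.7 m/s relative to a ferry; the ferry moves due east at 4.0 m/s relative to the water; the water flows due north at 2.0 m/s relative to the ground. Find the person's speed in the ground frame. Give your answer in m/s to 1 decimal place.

5.0 m/s

In east/north components (m/s): person relative to ferry = (0.195, 0.672); ferry relative to water = (4.000, 0.000); water relative to ground = (0.000, 2.000).
Sum = (4.195, 2.672) m/s.
Speed = |(4.195, 2.672)| = 4.974 m/s.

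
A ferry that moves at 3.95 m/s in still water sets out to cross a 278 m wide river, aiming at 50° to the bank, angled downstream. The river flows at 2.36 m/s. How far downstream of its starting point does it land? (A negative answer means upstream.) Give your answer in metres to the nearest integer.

450 m

Perpendicular speed = 3.026 m/s; crossing time = 278 / 3.026 = 91.874 s.
Net downstream speed = 4.899 m/s.
Drift = 4.899 × 91.874 = 450.093 m (downstream).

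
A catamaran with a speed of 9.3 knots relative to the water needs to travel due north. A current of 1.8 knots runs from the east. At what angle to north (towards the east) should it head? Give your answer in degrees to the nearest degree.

The current pushes perpendicular to the desired track; the heading must have a component into the current equal to 1.8 knots: 9.3 sin θ = 1.8.
sin θ = 0.1935, so θ = 11.160°.

11°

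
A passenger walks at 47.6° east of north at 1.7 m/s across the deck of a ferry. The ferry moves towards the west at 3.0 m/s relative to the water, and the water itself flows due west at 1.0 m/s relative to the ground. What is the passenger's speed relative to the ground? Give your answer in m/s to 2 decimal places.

2.97 m/s

In east/north components (m/s): passenger relative to ferry = (1.255, 1.146); ferry relative to water = (-3.000, 0.000); water relative to ground = (-1.000, 0.000).
Sum = (-2.745, 1.146) m/s.
Speed = |(-2.745, 1.146)| = 2.974 m/s.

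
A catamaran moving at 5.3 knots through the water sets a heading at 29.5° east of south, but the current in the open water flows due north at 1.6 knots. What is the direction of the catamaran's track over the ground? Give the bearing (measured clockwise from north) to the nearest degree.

139°

Taking east as x and north as y: velocity relative to the water = (2.610, -4.613) knots; the water relative to ground = (0.000, 1.600) knots.
Velocity relative to ground = (2.610, -4.613) + (0.000, 1.600) = (2.610, -3.013) knots.
Bearing = atan2(2.61, -3.01) = 139.10° clockwise from north.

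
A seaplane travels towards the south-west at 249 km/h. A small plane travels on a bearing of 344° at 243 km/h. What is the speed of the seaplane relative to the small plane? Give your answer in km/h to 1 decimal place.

423.9 km/h

Taking east as x and north as y: seaplane velocity = (-176.070, -176.070) km/h; small plane velocity = (-66.980, 233.587) km/h.
Velocity of seaplane relative to small plane = (-176.070, -176.070) − (-66.980, 233.587) = (-109.090, -409.656) km/h.
Magnitude = |(-109.090, -409.656)| = 423.932 km/h.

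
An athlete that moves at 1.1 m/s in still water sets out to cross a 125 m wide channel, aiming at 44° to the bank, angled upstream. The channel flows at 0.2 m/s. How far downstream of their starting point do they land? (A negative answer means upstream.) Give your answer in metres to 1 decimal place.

-96.7 m

Perpendicular speed = 0.764 m/s; crossing time = 125 / 0.764 = 163.586 s.
Net downstream speed = -0.591 m/s.
Drift = -0.591 × 163.586 = -96.724 m (upstream).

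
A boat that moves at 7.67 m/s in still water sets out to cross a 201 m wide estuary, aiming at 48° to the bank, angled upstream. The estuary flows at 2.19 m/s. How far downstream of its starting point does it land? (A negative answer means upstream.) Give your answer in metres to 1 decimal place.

Perpendicular speed = 5.700 m/s; crossing time = 201 / 5.700 = 35.264 s.
Net downstream speed = -2.942 m/s.
Drift = -2.942 × 35.264 = -103.754 m (upstream).

-103.8 m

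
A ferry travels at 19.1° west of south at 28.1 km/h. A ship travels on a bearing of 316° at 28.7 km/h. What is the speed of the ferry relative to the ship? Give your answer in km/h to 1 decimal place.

Taking east as x and north as y: ferry velocity = (-9.195, -26.553) km/h; ship velocity = (-19.937, 20.645) km/h.
Velocity of ferry relative to ship = (-9.195, -26.553) − (-19.937, 20.645) = (10.742, -47.198) km/h.
Magnitude = |(10.742, -47.198)| = 48.405 km/h.

48.4 km/h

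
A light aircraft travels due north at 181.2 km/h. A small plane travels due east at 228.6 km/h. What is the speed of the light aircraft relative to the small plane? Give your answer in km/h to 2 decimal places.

Taking east as x and north as y: light aircraft velocity = (0.000, 181.200) km/h; small plane velocity = (228.600, 0.000) km/h.
Velocity of light aircraft relative to small plane = (0.000, 181.200) − (228.600, 0.000) = (-228.600, 181.200) km/h.
Magnitude = |(-228.600, 181.200)| = 291.704 km/h.

291.70 km/h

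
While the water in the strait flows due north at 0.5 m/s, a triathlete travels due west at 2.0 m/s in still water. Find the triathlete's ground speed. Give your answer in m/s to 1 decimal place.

Taking east as x and north as y: velocity relative to the water = (-2.000, 0.000) m/s; the water relative to ground = (0.000, 0.500) m/s.
Velocity relative to ground = (-2.000, 0.000) + (0.000, 0.500) = (-2.000, 0.500) m/s.
Speed = |(-2.000, 0.500)| = 2.062 m/s.

2.1 m/s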